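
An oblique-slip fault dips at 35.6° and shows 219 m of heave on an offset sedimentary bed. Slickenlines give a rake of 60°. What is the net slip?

311 m

dip-slip = heave / cos(dip) = 219 / cos(35.6°) = 269.3 m
net slip = dip-slip / sin(rake) = 269.3 / sin(60°) = 311 m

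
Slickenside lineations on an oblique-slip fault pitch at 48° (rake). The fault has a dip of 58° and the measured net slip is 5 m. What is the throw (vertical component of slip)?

3.15 m

dip-slip = net slip × sin(rake) = 5 m × sin(48°) = 3.716 m
throw = dip-slip × sin(dip) = 3.716 × sin(58°) = 3.15 m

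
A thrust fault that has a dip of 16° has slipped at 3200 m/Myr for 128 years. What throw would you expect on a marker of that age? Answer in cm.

dip-slip = rate × time = 3200 m/Myr × 128 years = 0.4096 m
throw = dip-slip × sin(dip) = 0.4096 × sin(16°) = 0.113 m = 11.3 cm

11.3 cm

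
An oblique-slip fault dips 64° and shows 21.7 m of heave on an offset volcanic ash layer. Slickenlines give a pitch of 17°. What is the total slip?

169 m

dip-slip = heave / cos(dip) = 21.7 / cos(64°) = 49.50 m
net slip = dip-slip / sin(rake) = 49.50 / sin(17°) = 169 m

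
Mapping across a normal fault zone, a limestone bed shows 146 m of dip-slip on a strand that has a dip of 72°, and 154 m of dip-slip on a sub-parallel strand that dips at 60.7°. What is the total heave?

120 m

heave_A = 146 × cos(72°) = 45.12 m
heave_B = 154 × cos(60.7°) = 75.36 m
total = 45.12 + 75.36 = 120 m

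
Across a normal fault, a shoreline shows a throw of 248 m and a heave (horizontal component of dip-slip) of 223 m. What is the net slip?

334 m

net slip = √(throw² + heave²) = √(248² + 223²) = 334 m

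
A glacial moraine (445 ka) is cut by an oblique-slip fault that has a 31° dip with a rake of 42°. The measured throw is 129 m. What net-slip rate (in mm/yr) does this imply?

0.841 mm/yr

dip-slip = throw / sin(dip) = 129 / sin(31°) = 250.5 m
net slip = dip-slip / sin(rake) = 250.5 / sin(42°) = 374.3 m
rate = 374.3 m / 445 ka = 0.000841 m/yr = 0.841 mm/yr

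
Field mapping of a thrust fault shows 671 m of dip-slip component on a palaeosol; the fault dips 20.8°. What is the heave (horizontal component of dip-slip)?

627 m

heave = dip-slip × cos(dip) = 671 m × cos(20.8°) = 627 m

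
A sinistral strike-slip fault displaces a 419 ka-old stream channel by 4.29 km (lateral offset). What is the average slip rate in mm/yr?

10.2 mm/yr

rate = 4.29 km / 419 ka = 0.0102 m/yr = 10.2 mm/yr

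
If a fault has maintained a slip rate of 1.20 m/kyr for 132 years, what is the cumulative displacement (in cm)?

15.8 cm

slip = rate × time = 1.20 m/kyr × 132 years = 0.158 m = 15.8 cm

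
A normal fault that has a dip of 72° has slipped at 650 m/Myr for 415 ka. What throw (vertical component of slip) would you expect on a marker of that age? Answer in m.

dip-slip = rate × time = 650 m/Myr × 415 ka = 269.8 m
throw = dip-slip × sin(dip) = 269.8 × sin(72°) = 257 m

257 m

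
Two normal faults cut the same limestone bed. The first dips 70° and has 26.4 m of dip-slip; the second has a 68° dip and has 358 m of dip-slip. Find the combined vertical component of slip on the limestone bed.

throw_A = 26.4 × sin(70°) = 24.81 m
throw_B = 358 × sin(68°) = 331.9 m
total = 24.81 + 331.9 = 357 m

357 m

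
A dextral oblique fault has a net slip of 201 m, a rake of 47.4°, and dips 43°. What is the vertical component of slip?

dip-slip = net slip × sin(rake) = 201 m × sin(47.4°) = 148 m
throw = dip-slip × sin(dip) = 148 × sin(43°) = 101 m

101 m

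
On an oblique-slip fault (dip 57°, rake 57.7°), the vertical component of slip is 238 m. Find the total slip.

dip-slip = throw / sin(dip) = 238 / sin(57°) = 283.8 m
net slip = dip-slip / sin(rake) = 283.8 / sin(57.7°) = 336 m

336 m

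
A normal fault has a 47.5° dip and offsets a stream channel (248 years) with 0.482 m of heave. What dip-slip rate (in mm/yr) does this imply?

dip-slip = heave / cos(dip) = 0.482 m / cos(47.5°) = 0.7135 m
rate = 0.7135 m / 248 years = 0.00288 m/yr = 2.88 mm/yr

2.88 mm/yr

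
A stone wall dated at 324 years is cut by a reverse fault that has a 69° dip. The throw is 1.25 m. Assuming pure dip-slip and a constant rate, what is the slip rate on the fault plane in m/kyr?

4.13 m/kyr

dip-slip = throw / sin(dip) = 1.25 m / sin(69°) = 1.339 m
rate = 1.339 m / 324 years = 0.00413 m/yr = 4.13 m/kyr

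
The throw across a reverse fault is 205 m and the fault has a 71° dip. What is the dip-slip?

dip-slip = throw / sin(dip) = 205 / sin(71°) = 217 m

217 m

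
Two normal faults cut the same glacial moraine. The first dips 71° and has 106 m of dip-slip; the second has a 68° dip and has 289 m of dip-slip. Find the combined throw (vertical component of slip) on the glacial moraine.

throw_A = 106 × sin(71°) = 100.2 m
throw_B = 289 × sin(68°) = 268 m
total = 100.2 + 268 = 368 m

368 m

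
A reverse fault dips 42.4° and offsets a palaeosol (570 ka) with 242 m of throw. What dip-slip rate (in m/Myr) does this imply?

630 m/Myr

dip-slip = throw / sin(dip) = 242 m / sin(42.4°) = 358.9 m
rate = 358.9 m / 570 ka = 0.000630 m/yr = 630 m/Myr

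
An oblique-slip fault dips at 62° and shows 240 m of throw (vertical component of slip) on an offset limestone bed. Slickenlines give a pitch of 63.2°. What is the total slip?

dip-slip = throw / sin(dip) = 240 / sin(62°) = 271.8 m
net slip = dip-slip / sin(rake) = 271.8 / sin(63.2°) = 305 m

305 m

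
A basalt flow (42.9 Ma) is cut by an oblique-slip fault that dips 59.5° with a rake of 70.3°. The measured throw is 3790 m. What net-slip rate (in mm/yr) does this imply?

dip-slip = throw / sin(dip) = 3790 / sin(59.5°) = 4399 m
net slip = dip-slip / sin(rake) = 4399 / sin(70.3°) = 4672 m
rate = 4672 m / 42.9 Ma = 0.000109 m/yr = 0.109 mm/yr

0.109 mm/yr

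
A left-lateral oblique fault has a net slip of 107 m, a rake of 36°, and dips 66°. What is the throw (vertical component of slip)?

dip-slip = net slip × sin(rake) = 107 m × sin(36°) = 62.89 m
throw = dip-slip × sin(dip) = 62.89 × sin(66°) = 57.5 m

57.5 m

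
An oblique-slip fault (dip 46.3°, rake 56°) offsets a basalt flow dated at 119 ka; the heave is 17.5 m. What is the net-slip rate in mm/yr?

dip-slip = heave / cos(dip) = 17.5 / cos(46.3°) = 25.33 m
net slip = dip-slip / sin(rake) = 25.33 / sin(56°) = 30.55 m
rate = 30.55 m / 119 ka = 0.000257 m/yr = 0.257 mm/yr

0.257 mm/yr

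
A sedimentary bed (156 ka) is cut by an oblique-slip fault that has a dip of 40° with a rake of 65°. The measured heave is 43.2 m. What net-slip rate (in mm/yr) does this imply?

dip-slip = heave / cos(dip) = 43.2 / cos(40°) = 56.39 m
net slip = dip-slip / sin(rake) = 56.39 / sin(65°) = 62.22 m
rate = 62.22 m / 156 ka = 0.000399 m/yr = 0.399 mm/yr

0.399 mm/yr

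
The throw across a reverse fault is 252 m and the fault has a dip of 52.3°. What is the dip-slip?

dip-slip = throw / sin(dip) = 252 / sin(52.3°) = 318 m

318 m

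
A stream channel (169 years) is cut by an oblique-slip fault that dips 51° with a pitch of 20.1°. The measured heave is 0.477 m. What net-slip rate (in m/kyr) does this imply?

dip-slip = heave / cos(dip) = 0.477 / cos(51°) = 0.7580 m
net slip = dip-slip / sin(rake) = 0.7580 / sin(20.1°) = 2.206 m
rate = 2.206 m / 169 years = 0.0131 m/yr = 13.1 m/kyr

13.1 m/kyr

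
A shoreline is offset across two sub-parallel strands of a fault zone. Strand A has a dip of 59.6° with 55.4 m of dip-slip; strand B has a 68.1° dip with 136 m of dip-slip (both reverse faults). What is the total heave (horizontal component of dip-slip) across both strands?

heave_A = 55.4 × cos(59.6°) = 28.03 m
heave_B = 136 × cos(68.1°) = 50.73 m
total = 28.03 + 50.73 = 78.8 m

78.8 m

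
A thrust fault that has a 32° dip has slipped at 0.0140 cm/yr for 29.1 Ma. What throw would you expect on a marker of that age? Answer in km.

2.16 km

dip-slip = rate × time = 0.0140 cm/yr × 29.1 Ma = 4074 m
throw = dip-slip × sin(dip) = 4074 × sin(32°) = 2160 m = 2.16 km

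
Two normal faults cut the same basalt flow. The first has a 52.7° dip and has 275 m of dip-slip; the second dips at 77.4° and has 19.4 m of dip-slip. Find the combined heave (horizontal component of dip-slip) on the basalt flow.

171 m

heave_A = 275 × cos(52.7°) = 166.6 m
heave_B = 19.4 × cos(77.4°) = 4.232 m
total = 166.6 + 4.232 = 171 m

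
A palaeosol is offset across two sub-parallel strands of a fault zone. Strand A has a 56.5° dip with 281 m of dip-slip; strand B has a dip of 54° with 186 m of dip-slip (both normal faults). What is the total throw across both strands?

throw_A = 281 × sin(56.5°) = 234.3 m
throw_B = 186 × sin(54°) = 150.5 m
total = 234.3 + 150.5 = 385 m

385 m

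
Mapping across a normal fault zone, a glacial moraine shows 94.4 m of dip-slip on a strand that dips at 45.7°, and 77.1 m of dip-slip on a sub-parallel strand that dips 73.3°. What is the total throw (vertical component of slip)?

throw_A = 94.4 × sin(45.7°) = 67.56 m
throw_B = 77.1 × sin(73.3°) = 73.85 m
total = 67.56 + 73.85 = 141 m

141 m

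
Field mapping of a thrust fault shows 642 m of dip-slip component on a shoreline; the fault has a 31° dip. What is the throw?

throw = dip-slip × sin(dip) = 642 m × sin(31°) = 331 m

331 m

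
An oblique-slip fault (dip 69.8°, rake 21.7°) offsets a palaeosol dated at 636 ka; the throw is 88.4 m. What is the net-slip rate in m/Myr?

dip-slip = throw / sin(dip) = 88.4 / sin(69.8°) = 94.19 m
net slip = dip-slip / sin(rake) = 94.19 / sin(21.7°) = 254.8 m
rate = 254.8 m / 636 ka = 0.000401 m/yr = 401 m/Myr

401 m/Myr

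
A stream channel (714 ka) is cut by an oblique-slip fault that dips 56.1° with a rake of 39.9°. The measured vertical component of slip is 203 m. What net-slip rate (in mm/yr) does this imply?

dip-slip = throw / sin(dip) = 203 / sin(56.1°) = 244.6 m
net slip = dip-slip / sin(rake) = 244.6 / sin(39.9°) = 381.3 m
rate = 381.3 m / 714 ka = 0.000534 m/yr = 0.534 mm/yr

0.534 mm/yr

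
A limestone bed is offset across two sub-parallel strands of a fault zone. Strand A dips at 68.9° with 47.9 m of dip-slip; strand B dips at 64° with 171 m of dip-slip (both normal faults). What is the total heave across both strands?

92.2 m

heave_A = 47.9 × cos(68.9°) = 17.24 m
heave_B = 171 × cos(64°) = 74.96 m
total = 17.24 + 74.96 = 92.2 m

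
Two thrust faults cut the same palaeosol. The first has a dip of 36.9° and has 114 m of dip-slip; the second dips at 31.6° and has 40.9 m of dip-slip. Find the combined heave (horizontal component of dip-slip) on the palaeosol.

126 m

heave_A = 114 × cos(36.9°) = 91.16 m
heave_B = 40.9 × cos(31.6°) = 34.84 m
total = 91.16 + 34.84 = 126 m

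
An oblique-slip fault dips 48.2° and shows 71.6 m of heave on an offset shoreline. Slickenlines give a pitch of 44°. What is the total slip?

155 m

dip-slip = heave / cos(dip) = 71.6 / cos(48.2°) = 107.4 m
net slip = dip-slip / sin(rake) = 107.4 / sin(44°) = 155 m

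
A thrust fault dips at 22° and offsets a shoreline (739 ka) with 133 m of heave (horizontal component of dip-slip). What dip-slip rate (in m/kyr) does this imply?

0.194 m/kyr

dip-slip = heave / cos(dip) = 133 m / cos(22°) = 143.4 m
rate = 143.4 m / 739 ka = 0.000194 m/yr = 0.194 m/kyr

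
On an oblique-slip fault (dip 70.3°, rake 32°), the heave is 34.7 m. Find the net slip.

194 m

dip-slip = heave / cos(dip) = 34.7 / cos(70.3°) = 102.9 m
net slip = dip-slip / sin(rake) = 102.9 / sin(32°) = 194 m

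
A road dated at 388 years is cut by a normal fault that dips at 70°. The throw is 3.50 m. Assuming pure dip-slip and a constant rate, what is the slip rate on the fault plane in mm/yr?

9.60 mm/yr

dip-slip = throw / sin(dip) = 3.50 m / sin(70°) = 3.725 m
rate = 3.725 m / 388 years = 0.00960 m/yr = 9.60 mm/yr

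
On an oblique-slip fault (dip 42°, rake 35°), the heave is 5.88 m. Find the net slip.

dip-slip = heave / cos(dip) = 5.88 / cos(42°) = 7.912 m
net slip = dip-slip / sin(rake) = 7.912 / sin(35°) = 13.8 m

13.8 m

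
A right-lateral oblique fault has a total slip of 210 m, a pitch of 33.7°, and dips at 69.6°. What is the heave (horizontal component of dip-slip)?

40.6 m

dip-slip = net slip × sin(rake) = 210 m × sin(33.7°) = 116.5 m
heave = dip-slip × cos(dip) = 116.5 × cos(69.6°) = 40.6 m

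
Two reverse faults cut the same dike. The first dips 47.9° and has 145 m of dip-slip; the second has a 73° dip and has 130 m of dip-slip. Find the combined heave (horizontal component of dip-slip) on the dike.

heave_A = 145 × cos(47.9°) = 97.21 m
heave_B = 130 × cos(73°) = 38.01 m
total = 97.21 + 38.01 = 135 m

135 m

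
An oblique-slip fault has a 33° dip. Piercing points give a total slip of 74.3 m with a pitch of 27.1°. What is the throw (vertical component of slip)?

dip-slip = net slip × sin(rake) = 74.3 m × sin(27.1°) = 33.85 m
throw = dip-slip × sin(dip) = 33.85 × sin(33°) = 18.4 m

18.4 m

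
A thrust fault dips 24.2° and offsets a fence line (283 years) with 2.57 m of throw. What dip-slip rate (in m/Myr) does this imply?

22200 m/Myr

dip-slip = throw / sin(dip) = 2.57 m / sin(24.2°) = 6.269 m
rate = 6.269 m / 283 years = 0.0222 m/yr = 22200 m/Myr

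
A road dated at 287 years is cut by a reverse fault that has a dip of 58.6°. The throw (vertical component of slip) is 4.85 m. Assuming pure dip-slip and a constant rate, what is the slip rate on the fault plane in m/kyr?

19.8 m/kyr

dip-slip = throw / sin(dip) = 4.85 m / sin(58.6°) = 5.682 m
rate = 5.682 m / 287 years = 0.0198 m/yr = 19.8 m/kyr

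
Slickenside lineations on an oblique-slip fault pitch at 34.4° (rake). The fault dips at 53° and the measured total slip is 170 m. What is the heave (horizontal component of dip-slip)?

dip-slip = net slip × sin(rake) = 170 m × sin(34.4°) = 96.04 m
heave = dip-slip × cos(dip) = 96.04 × cos(53°) = 57.8 m

57.8 m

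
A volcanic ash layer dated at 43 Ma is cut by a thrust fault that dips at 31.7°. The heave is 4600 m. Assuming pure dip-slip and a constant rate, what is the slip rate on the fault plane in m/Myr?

126 m/Myr

dip-slip = heave / cos(dip) = 4600 m / cos(31.7°) = 5407 m
rate = 5407 m / 43 Ma = 0.000126 m/yr = 126 m/Myr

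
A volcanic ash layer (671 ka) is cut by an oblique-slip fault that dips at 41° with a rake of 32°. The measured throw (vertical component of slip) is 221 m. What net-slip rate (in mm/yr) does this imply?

0.947 mm/yr

dip-slip = throw / sin(dip) = 221 / sin(41°) = 336.9 m
net slip = dip-slip / sin(rake) = 336.9 / sin(32°) = 635.7 m
rate = 635.7 m / 671 ka = 0.000947 m/yr = 0.947 mm/yr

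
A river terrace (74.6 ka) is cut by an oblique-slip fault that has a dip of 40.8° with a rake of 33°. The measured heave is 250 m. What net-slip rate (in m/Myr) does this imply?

8130 m/Myr

dip-slip = heave / cos(dip) = 250 / cos(40.8°) = 330.3 m
net slip = dip-slip / sin(rake) = 330.3 / sin(33°) = 606.4 m
rate = 606.4 m / 74.6 ka = 0.00813 m/yr = 8130 m/Myr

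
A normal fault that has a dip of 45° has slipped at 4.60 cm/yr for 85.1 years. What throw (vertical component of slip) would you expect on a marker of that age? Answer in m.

dip-slip = rate × time = 4.60 cm/yr × 85.1 years = 3.915 m
throw = dip-slip × sin(dip) = 3.915 × sin(45°) = 2.77 m

2.77 m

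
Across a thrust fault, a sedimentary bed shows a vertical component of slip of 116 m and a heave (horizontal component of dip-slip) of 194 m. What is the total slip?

226 m

net slip = √(throw² + heave²) = √(116² + 194²) = 226 m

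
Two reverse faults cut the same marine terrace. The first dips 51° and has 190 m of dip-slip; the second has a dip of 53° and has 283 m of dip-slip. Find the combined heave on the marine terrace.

290 m

heave_A = 190 × cos(51°) = 119.6 m
heave_B = 283 × cos(53°) = 170.3 m
total = 119.6 + 170.3 = 290 m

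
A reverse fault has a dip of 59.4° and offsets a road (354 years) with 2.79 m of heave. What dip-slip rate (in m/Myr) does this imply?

dip-slip = heave / cos(dip) = 2.79 m / cos(59.4°) = 5.481 m
rate = 5.481 m / 354 years = 0.0155 m/yr = 15500 m/Myr

15500 m/Myr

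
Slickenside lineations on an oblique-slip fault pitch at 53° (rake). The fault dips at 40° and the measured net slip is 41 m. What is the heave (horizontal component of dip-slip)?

25.1 m

dip-slip = net slip × sin(rake) = 41 m × sin(53°) = 32.74 m
heave = dip-slip × cos(dip) = 32.74 × cos(40°) = 25.1 m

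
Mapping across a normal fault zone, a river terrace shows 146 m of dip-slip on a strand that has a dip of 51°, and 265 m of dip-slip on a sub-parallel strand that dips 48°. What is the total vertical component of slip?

310 m

throw_A = 146 × sin(51°) = 113.5 m
throw_B = 265 × sin(48°) = 196.9 m
total = 113.5 + 196.9 = 310 m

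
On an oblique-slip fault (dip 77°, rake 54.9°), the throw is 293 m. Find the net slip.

368 m

dip-slip = throw / sin(dip) = 293 / sin(77°) = 300.7 m
net slip = dip-slip / sin(rake) = 300.7 / sin(54.9°) = 368 m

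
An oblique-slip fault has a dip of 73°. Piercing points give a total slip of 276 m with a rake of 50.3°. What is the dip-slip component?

dip-slip = net slip × sin(rake) = 276 m × sin(50.3°) = 212 m

212 m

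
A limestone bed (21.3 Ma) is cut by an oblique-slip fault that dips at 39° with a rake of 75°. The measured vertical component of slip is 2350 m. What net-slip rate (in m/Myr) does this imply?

181 m/Myr

dip-slip = throw / sin(dip) = 2350 / sin(39°) = 3734 m
net slip = dip-slip / sin(rake) = 3734 / sin(75°) = 3866 m
rate = 3866 m / 21.3 Ma = 0.000181 m/yr = 181 m/Myr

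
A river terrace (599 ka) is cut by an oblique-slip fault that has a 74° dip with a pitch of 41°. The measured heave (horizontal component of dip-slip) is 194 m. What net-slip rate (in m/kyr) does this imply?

dip-slip = heave / cos(dip) = 194 / cos(74°) = 703.8 m
net slip = dip-slip / sin(rake) = 703.8 / sin(41°) = 1073 m
rate = 1073 m / 599 ka = 0.00179 m/yr = 1.79 m/kyr

1.79 m/kyr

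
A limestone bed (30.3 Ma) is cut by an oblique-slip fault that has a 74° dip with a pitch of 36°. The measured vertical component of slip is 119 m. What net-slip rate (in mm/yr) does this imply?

dip-slip = throw / sin(dip) = 119 / sin(74°) = 123.8 m
net slip = dip-slip / sin(rake) = 123.8 / sin(36°) = 210.6 m
rate = 210.6 m / 30.3 Ma = 0.00000695 m/yr = 0.00695 mm/yr

0.00695 mm/yr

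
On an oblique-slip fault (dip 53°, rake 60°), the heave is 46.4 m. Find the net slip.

dip-slip = heave / cos(dip) = 46.4 / cos(53°) = 77.10 m
net slip = dip-slip / sin(rake) = 77.10 / sin(60°) = 89 m

89 m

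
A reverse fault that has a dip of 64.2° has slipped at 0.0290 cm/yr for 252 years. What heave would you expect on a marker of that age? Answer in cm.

3.18 cm

dip-slip = rate × time = 0.0290 cm/yr × 252 years = 0.07308 m
heave = dip-slip × cos(dip) = 0.07308 × cos(64.2°) = 0.0318 m = 3.18 cm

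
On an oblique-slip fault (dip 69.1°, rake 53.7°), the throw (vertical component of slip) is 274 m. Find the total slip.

364 m

dip-slip = throw / sin(dip) = 274 / sin(69.1°) = 293.3 m
net slip = dip-slip / sin(rake) = 293.3 / sin(53.7°) = 364 m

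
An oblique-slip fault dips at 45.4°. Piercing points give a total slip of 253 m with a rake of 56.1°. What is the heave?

dip-slip = net slip × sin(rake) = 253 m × sin(56.1°) = 210 m
heave = dip-slip × cos(dip) = 210 × cos(45.4°) = 147 m

147 m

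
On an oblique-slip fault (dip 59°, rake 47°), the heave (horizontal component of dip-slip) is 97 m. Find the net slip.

258 m

dip-slip = heave / cos(dip) = 97 / cos(59°) = 188.3 m
net slip = dip-slip / sin(rake) = 188.3 / sin(47°) = 258 m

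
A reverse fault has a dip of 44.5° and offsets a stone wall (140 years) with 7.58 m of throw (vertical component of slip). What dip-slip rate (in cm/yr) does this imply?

7.72 cm/yr

dip-slip = throw / sin(dip) = 7.58 m / sin(44.5°) = 10.81 m
rate = 10.81 m / 140 years = 0.0772 m/yr = 7.72 cm/yr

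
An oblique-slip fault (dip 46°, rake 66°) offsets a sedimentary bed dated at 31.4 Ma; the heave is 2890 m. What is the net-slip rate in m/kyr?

dip-slip = heave / cos(dip) = 2890 / cos(46°) = 4160 m
net slip = dip-slip / sin(rake) = 4160 / sin(66°) = 4554 m
rate = 4554 m / 31.4 Ma = 0.000145 m/yr = 0.145 m/kyr

0.145 m/kyr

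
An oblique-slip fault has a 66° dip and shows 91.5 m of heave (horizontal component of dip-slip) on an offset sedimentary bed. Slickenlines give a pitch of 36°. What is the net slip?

383 m

dip-slip = heave / cos(dip) = 91.5 / cos(66°) = 225 m
net slip = dip-slip / sin(rake) = 225 / sin(36°) = 383 m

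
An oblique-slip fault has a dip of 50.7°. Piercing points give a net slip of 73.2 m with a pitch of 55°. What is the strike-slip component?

42 m

strike-slip = net slip × cos(rake) = 73.2 m × cos(55°) = 42 m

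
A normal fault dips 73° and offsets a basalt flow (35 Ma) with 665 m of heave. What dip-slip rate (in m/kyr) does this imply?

dip-slip = heave / cos(dip) = 665 m / cos(73°) = 2275 m
rate = 2275 m / 35 Ma = 0.0000650 m/yr = 0.0650 m/kyr

0.0650 m/kyr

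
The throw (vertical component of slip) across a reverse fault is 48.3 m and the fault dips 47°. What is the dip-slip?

dip-slip = throw / sin(dip) = 48.3 / sin(47°) = 66 m

66 m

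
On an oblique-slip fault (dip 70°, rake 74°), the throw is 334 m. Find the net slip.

370 m

dip-slip = throw / sin(dip) = 334 / sin(70°) = 355.4 m
net slip = dip-slip / sin(rake) = 355.4 / sin(74°) = 370 m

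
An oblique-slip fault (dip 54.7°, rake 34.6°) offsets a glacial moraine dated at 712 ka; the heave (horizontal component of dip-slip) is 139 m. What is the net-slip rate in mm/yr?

dip-slip = heave / cos(dip) = 139 / cos(54.7°) = 240.5 m
net slip = dip-slip / sin(rake) = 240.5 / sin(34.6°) = 423.6 m
rate = 423.6 m / 712 ka = 0.000595 m/yr = 0.595 mm/yr

0.595 mm/yr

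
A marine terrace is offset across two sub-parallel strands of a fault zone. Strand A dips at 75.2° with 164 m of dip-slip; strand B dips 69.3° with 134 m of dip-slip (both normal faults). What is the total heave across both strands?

89.3 m

heave_A = 164 × cos(75.2°) = 41.89 m
heave_B = 134 × cos(69.3°) = 47.37 m
total = 41.89 + 47.37 = 89.3 m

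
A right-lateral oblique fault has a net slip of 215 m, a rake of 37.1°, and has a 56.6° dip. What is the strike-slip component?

171 m

strike-slip = net slip × cos(rake) = 215 m × cos(37.1°) = 171 m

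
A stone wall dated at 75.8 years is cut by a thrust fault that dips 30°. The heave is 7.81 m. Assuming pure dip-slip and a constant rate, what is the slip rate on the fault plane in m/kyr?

dip-slip = heave / cos(dip) = 7.81 m / cos(30°) = 9.018 m
rate = 9.018 m / 75.8 years = 0.119 m/yr = 119 m/kyr

119 m/kyr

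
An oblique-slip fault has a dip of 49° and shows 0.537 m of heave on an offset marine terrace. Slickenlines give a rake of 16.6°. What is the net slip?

dip-slip = heave / cos(dip) = 0.537 / cos(49°) = 0.8185 m
net slip = dip-slip / sin(rake) = 0.8185 / sin(16.6°) = 2.87 m

2.87 m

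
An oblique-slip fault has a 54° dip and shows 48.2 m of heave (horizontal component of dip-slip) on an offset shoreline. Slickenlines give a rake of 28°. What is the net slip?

175 m

dip-slip = heave / cos(dip) = 48.2 / cos(54°) = 82 m
net slip = dip-slip / sin(rake) = 82 / sin(28°) = 175 m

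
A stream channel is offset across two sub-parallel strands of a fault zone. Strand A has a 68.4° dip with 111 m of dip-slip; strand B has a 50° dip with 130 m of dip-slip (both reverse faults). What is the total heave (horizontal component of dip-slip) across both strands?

heave_A = 111 × cos(68.4°) = 40.86 m
heave_B = 130 × cos(50°) = 83.56 m
total = 40.86 + 83.56 = 124 m

124 m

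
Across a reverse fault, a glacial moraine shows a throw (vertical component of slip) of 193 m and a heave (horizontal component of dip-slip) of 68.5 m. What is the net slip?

205 m

net slip = √(throw² + heave²) = √(193² + 68.5²) = 205 m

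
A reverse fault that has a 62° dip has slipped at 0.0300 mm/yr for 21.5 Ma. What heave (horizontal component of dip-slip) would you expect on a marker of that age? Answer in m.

303 m

dip-slip = rate × time = 0.0300 mm/yr × 21.5 Ma = 645 m
heave = dip-slip × cos(dip) = 645 × cos(62°) = 303 m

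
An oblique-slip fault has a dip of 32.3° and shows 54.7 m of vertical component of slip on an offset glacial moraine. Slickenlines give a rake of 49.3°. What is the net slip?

135 m

dip-slip = throw / sin(dip) = 54.7 / sin(32.3°) = 102.4 m
net slip = dip-slip / sin(rake) = 102.4 / sin(49.3°) = 135 m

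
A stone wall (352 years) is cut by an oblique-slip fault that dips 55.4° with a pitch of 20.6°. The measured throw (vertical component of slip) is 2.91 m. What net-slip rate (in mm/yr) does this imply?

28.5 mm/yr

dip-slip = throw / sin(dip) = 2.91 / sin(55.4°) = 3.535 m
net slip = dip-slip / sin(rake) = 3.535 / sin(20.6°) = 10.05 m
rate = 10.05 m / 352 years = 0.0285 m/yr = 28.5 mm/yr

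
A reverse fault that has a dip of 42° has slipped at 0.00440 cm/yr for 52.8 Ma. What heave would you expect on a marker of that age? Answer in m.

dip-slip = rate × time = 0.00440 cm/yr × 52.8 Ma = 2323 m
heave = dip-slip × cos(dip) = 2323 × cos(42°) = 1730 m

1730 m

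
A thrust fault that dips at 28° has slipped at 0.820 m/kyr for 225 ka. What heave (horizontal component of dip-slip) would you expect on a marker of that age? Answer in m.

dip-slip = rate × time = 0.820 m/kyr × 225 ka = 184.5 m
heave = dip-slip × cos(dip) = 184.5 × cos(28°) = 163 m

163 m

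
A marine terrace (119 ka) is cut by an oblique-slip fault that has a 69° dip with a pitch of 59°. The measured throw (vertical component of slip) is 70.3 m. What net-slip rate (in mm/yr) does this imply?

dip-slip = throw / sin(dip) = 70.3 / sin(69°) = 75.30 m
net slip = dip-slip / sin(rake) = 75.30 / sin(59°) = 87.85 m
rate = 87.85 m / 119 ka = 0.000738 m/yr = 0.738 mm/yr

0.738 mm/yr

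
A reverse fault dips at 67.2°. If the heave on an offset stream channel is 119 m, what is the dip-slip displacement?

dip-slip = heave / cos(dip) = 119 / cos(67.2°) = 307 m

307 m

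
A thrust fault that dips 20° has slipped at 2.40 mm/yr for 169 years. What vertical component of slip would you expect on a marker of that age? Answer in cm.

dip-slip = rate × time = 2.40 mm/yr × 169 years = 0.4056 m
throw = dip-slip × sin(dip) = 0.4056 × sin(20°) = 0.139 m = 13.9 cm

13.9 cm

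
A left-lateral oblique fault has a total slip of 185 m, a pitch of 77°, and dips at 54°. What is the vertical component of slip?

dip-slip = net slip × sin(rake) = 185 m × sin(77°) = 180.3 m
throw = dip-slip × sin(dip) = 180.3 × sin(54°) = 146 m

146 m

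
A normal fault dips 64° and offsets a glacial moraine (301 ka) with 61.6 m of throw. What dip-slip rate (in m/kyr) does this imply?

dip-slip = throw / sin(dip) = 61.6 m / sin(64°) = 68.54 m
rate = 68.54 m / 301 ka = 0.000228 m/yr = 0.228 m/kyr

0.228 m/kyr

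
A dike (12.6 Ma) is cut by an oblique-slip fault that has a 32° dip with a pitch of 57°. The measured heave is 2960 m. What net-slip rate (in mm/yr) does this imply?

dip-slip = heave / cos(dip) = 2960 / cos(32°) = 3490 m
net slip = dip-slip / sin(rake) = 3490 / sin(57°) = 4162 m
rate = 4162 m / 12.6 Ma = 0.000330 m/yr = 0.330 mm/yr

0.330 mm/yr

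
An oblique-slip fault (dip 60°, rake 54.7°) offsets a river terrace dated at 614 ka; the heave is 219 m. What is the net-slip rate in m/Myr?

874 m/Myr

dip-slip = heave / cos(dip) = 219 / cos(60°) = 438 m
net slip = dip-slip / sin(rake) = 438 / sin(54.7°) = 536.7 m
rate = 536.7 m / 614 ka = 0.000874 m/yr = 874 m/Myr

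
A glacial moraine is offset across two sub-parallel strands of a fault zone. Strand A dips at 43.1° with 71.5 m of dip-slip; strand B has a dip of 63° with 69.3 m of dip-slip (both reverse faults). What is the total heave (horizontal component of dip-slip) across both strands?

83.7 m

heave_A = 71.5 × cos(43.1°) = 52.21 m
heave_B = 69.3 × cos(63°) = 31.46 m
total = 52.21 + 31.46 = 83.7 m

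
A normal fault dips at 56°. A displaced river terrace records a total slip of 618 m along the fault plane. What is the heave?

346 m

heave = dip-slip × cos(dip) = 618 m × cos(56°) = 346 m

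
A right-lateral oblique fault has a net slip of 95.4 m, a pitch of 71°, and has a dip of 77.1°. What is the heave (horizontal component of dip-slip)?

dip-slip = net slip × sin(rake) = 95.4 m × sin(71°) = 90.20 m
heave = dip-slip × cos(dip) = 90.20 × cos(77.1°) = 20.1 m

20.1 m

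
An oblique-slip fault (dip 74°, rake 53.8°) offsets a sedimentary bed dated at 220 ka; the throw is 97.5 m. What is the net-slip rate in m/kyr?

0.571 m/kyr

dip-slip = throw / sin(dip) = 97.5 / sin(74°) = 101.4 m
net slip = dip-slip / sin(rake) = 101.4 / sin(53.8°) = 125.7 m
rate = 125.7 m / 220 ka = 0.000571 m/yr = 0.571 m/kyr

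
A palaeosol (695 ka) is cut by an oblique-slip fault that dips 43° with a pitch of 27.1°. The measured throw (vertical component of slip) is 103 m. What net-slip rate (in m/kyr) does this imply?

0.477 m/kyr

dip-slip = throw / sin(dip) = 103 / sin(43°) = 151 m
net slip = dip-slip / sin(rake) = 151 / sin(27.1°) = 331.5 m
rate = 331.5 m / 695 ka = 0.000477 m/yr = 0.477 m/kyr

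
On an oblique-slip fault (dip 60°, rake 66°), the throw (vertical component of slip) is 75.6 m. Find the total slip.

dip-slip = throw / sin(dip) = 75.6 / sin(60°) = 87.30 m
net slip = dip-slip / sin(rake) = 87.30 / sin(66°) = 95.6 m

95.6 m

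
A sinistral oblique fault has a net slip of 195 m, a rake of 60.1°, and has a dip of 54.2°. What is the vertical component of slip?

dip-slip = net slip × sin(rake) = 195 m × sin(60.1°) = 169 m
throw = dip-slip × sin(dip) = 169 × sin(54.2°) = 137 m

137 m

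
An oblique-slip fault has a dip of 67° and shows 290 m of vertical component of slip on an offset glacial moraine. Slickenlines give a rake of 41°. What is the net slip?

dip-slip = throw / sin(dip) = 290 / sin(67°) = 315 m
net slip = dip-slip / sin(rake) = 315 / sin(41°) = 480 m

480 m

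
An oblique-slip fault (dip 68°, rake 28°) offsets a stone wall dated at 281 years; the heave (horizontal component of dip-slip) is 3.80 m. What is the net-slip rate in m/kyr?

76.9 m/kyr

dip-slip = heave / cos(dip) = 3.80 / cos(68°) = 10.14 m
net slip = dip-slip / sin(rake) = 10.14 / sin(28°) = 21.61 m
rate = 21.61 m / 281 years = 0.0769 m/yr = 76.9 m/kyr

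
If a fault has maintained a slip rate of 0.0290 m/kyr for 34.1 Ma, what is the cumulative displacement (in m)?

slip = rate × time = 0.0290 m/kyr × 34.1 Ma = 989 m

989 m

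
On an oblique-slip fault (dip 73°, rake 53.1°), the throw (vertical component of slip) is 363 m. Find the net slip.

dip-slip = throw / sin(dip) = 363 / sin(73°) = 379.6 m
net slip = dip-slip / sin(rake) = 379.6 / sin(53.1°) = 475 m

475 m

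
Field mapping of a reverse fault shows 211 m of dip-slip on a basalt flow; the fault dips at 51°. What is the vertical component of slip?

164 m

throw = dip-slip × sin(dip) = 211 m × sin(51°) = 164 m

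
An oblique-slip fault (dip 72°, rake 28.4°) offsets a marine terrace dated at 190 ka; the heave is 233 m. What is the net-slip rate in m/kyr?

dip-slip = heave / cos(dip) = 233 / cos(72°) = 754 m
net slip = dip-slip / sin(rake) = 754 / sin(28.4°) = 1585 m
rate = 1585 m / 190 ka = 0.00834 m/yr = 8.34 m/kyr

8.34 m/kyr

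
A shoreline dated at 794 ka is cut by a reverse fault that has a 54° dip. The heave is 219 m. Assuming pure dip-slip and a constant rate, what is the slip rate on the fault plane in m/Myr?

469 m/Myr

dip-slip = heave / cos(dip) = 219 m / cos(54°) = 372.6 m
rate = 372.6 m / 794 ka = 0.000469 m/yr = 469 m/Myr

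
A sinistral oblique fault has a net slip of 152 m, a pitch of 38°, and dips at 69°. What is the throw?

dip-slip = net slip × sin(rake) = 152 m × sin(38°) = 93.58 m
throw = dip-slip × sin(dip) = 93.58 × sin(69°) = 87.4 m

87.4 m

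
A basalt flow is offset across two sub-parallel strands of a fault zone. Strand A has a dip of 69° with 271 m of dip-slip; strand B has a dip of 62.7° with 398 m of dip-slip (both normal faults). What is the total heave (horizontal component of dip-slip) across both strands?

280 m

heave_A = 271 × cos(69°) = 97.12 m
heave_B = 398 × cos(62.7°) = 182.5 m
total = 97.12 + 182.5 = 280 m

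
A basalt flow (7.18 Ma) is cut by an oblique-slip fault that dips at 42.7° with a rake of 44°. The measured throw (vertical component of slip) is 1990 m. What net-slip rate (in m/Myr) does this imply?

588 m/Myr

dip-slip = throw / sin(dip) = 1990 / sin(42.7°) = 2934 m
net slip = dip-slip / sin(rake) = 2934 / sin(44°) = 4224 m
rate = 4224 m / 7.18 Ma = 0.000588 m/yr = 588 m/Myr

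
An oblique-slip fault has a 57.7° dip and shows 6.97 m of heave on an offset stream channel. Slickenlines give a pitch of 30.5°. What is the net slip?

25.7 m

dip-slip = heave / cos(dip) = 6.97 / cos(57.7°) = 13.04 m
net slip = dip-slip / sin(rake) = 13.04 / sin(30.5°) = 25.7 m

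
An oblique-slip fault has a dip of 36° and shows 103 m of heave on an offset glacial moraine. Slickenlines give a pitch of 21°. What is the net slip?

355 m

dip-slip = heave / cos(dip) = 103 / cos(36°) = 127.3 m
net slip = dip-slip / sin(rake) = 127.3 / sin(21°) = 355 m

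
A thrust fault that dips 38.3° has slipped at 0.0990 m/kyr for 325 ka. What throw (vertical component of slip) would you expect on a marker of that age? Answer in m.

19.9 m

dip-slip = rate × time = 0.0990 m/kyr × 325 ka = 32.18 m
throw = dip-slip × sin(dip) = 32.18 × sin(38.3°) = 19.9 m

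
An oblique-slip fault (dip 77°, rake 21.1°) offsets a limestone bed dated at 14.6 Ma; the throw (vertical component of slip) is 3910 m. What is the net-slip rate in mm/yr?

dip-slip = throw / sin(dip) = 3910 / sin(77°) = 4013 m
net slip = dip-slip / sin(rake) = 4013 / sin(21.1°) = 11150 m
rate = 11150 m / 14.6 Ma = 0.000763 m/yr = 0.763 mm/yr

0.763 mm/yr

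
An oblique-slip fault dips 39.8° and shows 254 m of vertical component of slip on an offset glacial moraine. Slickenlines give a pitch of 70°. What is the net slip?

422 m

dip-slip = throw / sin(dip) = 254 / sin(39.8°) = 396.8 m
net slip = dip-slip / sin(rake) = 396.8 / sin(70°) = 422 m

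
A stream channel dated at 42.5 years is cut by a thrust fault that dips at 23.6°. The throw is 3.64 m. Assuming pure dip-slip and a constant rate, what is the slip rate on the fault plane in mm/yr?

dip-slip = throw / sin(dip) = 3.64 m / sin(23.6°) = 9.092 m
rate = 9.092 m / 42.5 years = 0.214 m/yr = 214 mm/yr

214 mm/yr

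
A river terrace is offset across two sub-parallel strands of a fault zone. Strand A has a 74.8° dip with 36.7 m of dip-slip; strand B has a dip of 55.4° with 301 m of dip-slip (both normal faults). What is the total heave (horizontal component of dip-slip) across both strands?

181 m

heave_A = 36.7 × cos(74.8°) = 9.622 m
heave_B = 301 × cos(55.4°) = 170.9 m
total = 9.622 + 170.9 = 181 m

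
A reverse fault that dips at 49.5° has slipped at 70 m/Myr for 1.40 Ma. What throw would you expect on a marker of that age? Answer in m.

dip-slip = rate × time = 70 m/Myr × 1.40 Ma = 98 m
throw = dip-slip × sin(dip) = 98 × sin(49.5°) = 74.5 m

74.5 m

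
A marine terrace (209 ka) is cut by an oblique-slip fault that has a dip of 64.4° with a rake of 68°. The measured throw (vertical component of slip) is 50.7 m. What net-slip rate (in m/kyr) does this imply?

dip-slip = throw / sin(dip) = 50.7 / sin(64.4°) = 56.22 m
net slip = dip-slip / sin(rake) = 56.22 / sin(68°) = 60.63 m
rate = 60.63 m / 209 ka = 0.000290 m/yr = 0.290 m/kyr

0.290 m/kyr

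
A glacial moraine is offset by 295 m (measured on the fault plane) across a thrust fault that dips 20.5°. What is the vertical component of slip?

throw = dip-slip × sin(dip) = 295 m × sin(20.5°) = 103 m

103 m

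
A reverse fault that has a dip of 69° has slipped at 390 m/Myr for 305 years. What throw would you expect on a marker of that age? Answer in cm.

11.1 cm

dip-slip = rate × time = 390 m/Myr × 305 years = 0.1190 m
throw = dip-slip × sin(dip) = 0.1190 × sin(69°) = 0.111 m = 11.1 cm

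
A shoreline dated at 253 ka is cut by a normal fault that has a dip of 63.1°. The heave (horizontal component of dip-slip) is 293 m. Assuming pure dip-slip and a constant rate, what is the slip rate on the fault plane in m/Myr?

2560 m/Myr

dip-slip = heave / cos(dip) = 293 m / cos(63.1°) = 647.6 m
rate = 647.6 m / 253 ka = 0.00256 m/yr = 2560 m/Myr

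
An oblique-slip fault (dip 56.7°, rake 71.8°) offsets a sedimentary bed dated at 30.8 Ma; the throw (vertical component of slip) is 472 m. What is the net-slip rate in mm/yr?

0.0193 mm/yr

dip-slip = throw / sin(dip) = 472 / sin(56.7°) = 564.7 m
net slip = dip-slip / sin(rake) = 564.7 / sin(71.8°) = 594.5 m
rate = 594.5 m / 30.8 Ma = 0.0000193 m/yr = 0.0193 mm/yr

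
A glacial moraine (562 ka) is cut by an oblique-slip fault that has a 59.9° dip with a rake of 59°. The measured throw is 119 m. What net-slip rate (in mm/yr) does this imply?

0.286 mm/yr

dip-slip = throw / sin(dip) = 119 / sin(59.9°) = 137.5 m
net slip = dip-slip / sin(rake) = 137.5 / sin(59°) = 160.5 m
rate = 160.5 m / 562 ka = 0.000286 m/yr = 0.286 mm/yr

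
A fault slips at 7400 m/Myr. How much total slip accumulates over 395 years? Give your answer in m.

2.92 m

slip = rate × time = 7400 m/Myr × 395 years = 2.92 m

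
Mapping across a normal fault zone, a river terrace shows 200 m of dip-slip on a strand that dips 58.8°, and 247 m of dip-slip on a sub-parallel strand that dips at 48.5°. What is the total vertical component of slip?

356 m

throw_A = 200 × sin(58.8°) = 171.1 m
throw_B = 247 × sin(48.5°) = 185 m
total = 171.1 + 185 = 356 m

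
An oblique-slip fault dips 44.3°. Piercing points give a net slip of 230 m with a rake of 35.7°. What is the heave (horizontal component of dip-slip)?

dip-slip = net slip × sin(rake) = 230 m × sin(35.7°) = 134.2 m
heave = dip-slip × cos(dip) = 134.2 × cos(44.3°) = 96.1 m

96.1 m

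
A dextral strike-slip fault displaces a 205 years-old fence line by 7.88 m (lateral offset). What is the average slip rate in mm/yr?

rate = 7.88 m / 205 years = 0.0384 m/yr = 38.4 mm/yr

38.4 mm/yr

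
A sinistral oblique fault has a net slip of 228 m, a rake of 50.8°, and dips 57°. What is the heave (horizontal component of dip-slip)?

96.2 m

dip-slip = net slip × sin(rake) = 228 m × sin(50.8°) = 176.7 m
heave = dip-slip × cos(dip) = 176.7 × cos(57°) = 96.2 m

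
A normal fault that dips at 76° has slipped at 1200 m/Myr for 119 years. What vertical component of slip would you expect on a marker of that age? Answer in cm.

dip-slip = rate × time = 1200 m/Myr × 119 years = 0.1428 m
throw = dip-slip × sin(dip) = 0.1428 × sin(76°) = 0.139 m = 13.9 cm

13.9 cm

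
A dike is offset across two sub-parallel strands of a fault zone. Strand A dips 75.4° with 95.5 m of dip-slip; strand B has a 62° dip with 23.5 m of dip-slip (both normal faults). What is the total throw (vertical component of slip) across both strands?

throw_A = 95.5 × sin(75.4°) = 92.42 m
throw_B = 23.5 × sin(62°) = 20.75 m
total = 92.42 + 20.75 = 113 m

113 m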